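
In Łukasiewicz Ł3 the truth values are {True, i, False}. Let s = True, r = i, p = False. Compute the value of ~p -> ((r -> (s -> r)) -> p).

False

~p = ~False = True
s -> r = True -> i = i  [min(1, 1−1+½)]
r -> (s -> r) = i -> i = True
(r -> (s -> r)) -> p = True -> False = False
~p -> ((r -> (s -> r)) -> p) = True -> False = False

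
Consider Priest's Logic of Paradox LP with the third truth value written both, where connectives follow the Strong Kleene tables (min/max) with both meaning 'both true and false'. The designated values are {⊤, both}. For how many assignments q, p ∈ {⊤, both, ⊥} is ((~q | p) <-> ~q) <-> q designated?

5

Of the 9 assignments, 5 give a value in {⊤, both}.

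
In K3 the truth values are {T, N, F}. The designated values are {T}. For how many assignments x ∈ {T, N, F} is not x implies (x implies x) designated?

2

x=T: T ✓
x=N: N ·
x=F: T ✓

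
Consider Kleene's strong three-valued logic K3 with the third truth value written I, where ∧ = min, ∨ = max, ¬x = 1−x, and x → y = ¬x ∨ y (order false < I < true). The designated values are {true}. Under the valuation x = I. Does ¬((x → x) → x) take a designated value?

x → x = I → I = I  [¬I ∨ I]
(x → x) → x = I → I = I
¬((x → x) → x) = ¬I = I
I ∉ {true}.

No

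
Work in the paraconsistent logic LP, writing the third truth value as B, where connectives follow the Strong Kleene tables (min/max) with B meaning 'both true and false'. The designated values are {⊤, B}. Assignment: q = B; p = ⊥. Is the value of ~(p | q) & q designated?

p | q = ⊥ | B = B
~(p | q) = ~B = B
~(p | q) & q = B & B = B
B ∈ {⊤, B}.

Yes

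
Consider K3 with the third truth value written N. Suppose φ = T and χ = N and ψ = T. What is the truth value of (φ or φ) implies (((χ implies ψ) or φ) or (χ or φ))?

T

φ or φ = T or T = T
χ implies ψ = N implies T = T  [not N or T]
(χ implies ψ) or φ = T or T = T
χ or φ = N or T = T
((χ implies ψ) or φ) or (χ or φ) = T or T = T
(φ or φ) implies (((χ implies ψ) or φ) or (χ or φ)) = T implies T = T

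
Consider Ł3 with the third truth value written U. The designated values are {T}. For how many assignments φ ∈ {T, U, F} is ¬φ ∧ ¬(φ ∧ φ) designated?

1

φ=T: F ·
φ=U: U ·
φ=F: T ✓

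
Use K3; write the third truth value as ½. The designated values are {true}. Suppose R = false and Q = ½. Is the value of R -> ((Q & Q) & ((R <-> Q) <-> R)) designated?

Q & Q = ½ & ½ = ½
R <-> Q = false <-> ½ = ½
(R <-> Q) <-> R = ½ <-> false = ½
(Q & Q) & ((R <-> Q) <-> R) = ½ & ½ = ½
R -> ((Q & Q) & ((R <-> Q) <-> R)) = false -> ½ = true  [~false | ½]
true ∈ {true}.

Yes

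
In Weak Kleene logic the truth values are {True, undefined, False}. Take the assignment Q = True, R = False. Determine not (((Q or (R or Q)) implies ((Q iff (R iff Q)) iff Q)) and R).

True

R or Q = False or True = True
Q or (R or Q) = True or True = True
R iff Q = False iff True = False
Q iff (R iff Q) = True iff False = False
(Q iff (R iff Q)) iff Q = False iff True = False
(Q or (R or Q)) implies ((Q iff (R iff Q)) iff Q) = True implies False = False
((Q or (R or Q)) implies ((Q iff (R iff Q)) iff Q)) and R = False and False = False
not (((Q or (R or Q)) implies ((Q iff (R iff Q)) iff Q)) and R) = not False = True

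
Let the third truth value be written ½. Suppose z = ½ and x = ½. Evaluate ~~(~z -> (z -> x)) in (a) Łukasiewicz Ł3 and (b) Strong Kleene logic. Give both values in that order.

⊤; ½

In Łukasiewicz Ł3: ~z = ~½ = ½
z -> x = ½ -> ½ = ⊤  [min(1, 1−½+½)]
~z -> (z -> x) = ½ -> ⊤ = ⊤
~(~z -> (z -> x)) = ~⊤ = ⊥
~~(~z -> (z -> x)) = ~⊥ = ⊤
In Strong Kleene logic: ~z = ~½ = ½
z -> x = ½ -> ½ = ½  [~½ | ½]
~z -> (z -> x) = ½ -> ½ = ½
~(~z -> (z -> x)) = ~½ = ½
~~(~z -> (z -> x)) = ~½ = ½
They differ because Łukasiewicz Ł3 and Strong Kleene logic treat ½ differently under implication.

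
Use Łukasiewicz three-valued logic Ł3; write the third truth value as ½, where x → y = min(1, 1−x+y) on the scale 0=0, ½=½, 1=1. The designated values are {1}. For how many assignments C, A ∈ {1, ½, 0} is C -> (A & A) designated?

6

Of the 9 assignments, 6 give a value in {1}.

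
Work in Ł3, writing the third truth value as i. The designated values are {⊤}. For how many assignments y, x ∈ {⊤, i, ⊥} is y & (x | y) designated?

Designated under: (y=⊤, x=⊤); (y=⊤, x=i); (y=⊤, x=⊥).

3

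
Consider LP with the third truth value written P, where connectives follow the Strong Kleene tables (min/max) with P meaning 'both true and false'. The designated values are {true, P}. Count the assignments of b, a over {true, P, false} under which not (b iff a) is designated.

Of the 9 assignments, 7 give a value in {true, P}.

7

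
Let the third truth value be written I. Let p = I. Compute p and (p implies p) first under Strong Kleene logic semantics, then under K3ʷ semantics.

I; I

In Strong Kleene logic: p implies p = I implies I = I
p and (p implies p) = I and I = I
In K3ʷ: p implies p = I implies I = I
p and (p implies p) = I and I = I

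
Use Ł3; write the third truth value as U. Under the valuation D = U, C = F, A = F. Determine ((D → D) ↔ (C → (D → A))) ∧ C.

D → D = U → U = T
D → A = U → F = U
C → (D → A) = F → U = T
(D → D) ↔ (C → (D → A)) = T ↔ T = T
((D → D) ↔ (C → (D → A))) ∧ C = T ∧ F = F

F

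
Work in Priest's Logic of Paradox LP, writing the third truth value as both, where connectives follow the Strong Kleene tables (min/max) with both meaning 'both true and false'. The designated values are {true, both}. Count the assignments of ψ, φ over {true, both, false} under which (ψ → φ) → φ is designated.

8

Of the 9 assignments, 8 give a value in {true, both}.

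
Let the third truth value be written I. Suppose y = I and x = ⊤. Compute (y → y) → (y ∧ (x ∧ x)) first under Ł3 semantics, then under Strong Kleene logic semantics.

I; I

In Ł3: y → y = I → I = ⊤
x ∧ x = ⊤ ∧ ⊤ = ⊤
y ∧ (x ∧ x) = I ∧ ⊤ = I
(y → y) → (y ∧ (x ∧ x)) = ⊤ → I = I
In Strong Kleene logic: y → y = I → I = I  [¬I ∨ I]
x ∧ x = ⊤ ∧ ⊤ = ⊤
y ∧ (x ∧ x) = I ∧ ⊤ = I
(y → y) → (y ∧ (x ∧ x)) = I → I = I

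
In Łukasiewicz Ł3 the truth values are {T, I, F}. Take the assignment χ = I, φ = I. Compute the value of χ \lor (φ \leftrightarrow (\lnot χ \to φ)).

I

\lnot χ = \lnot I = I
\lnot χ \to φ = I \to I = T
φ \leftrightarrow (\lnot χ \to φ) = I \leftrightarrow T = I
χ \lor (φ \leftrightarrow (\lnot χ \to φ)) = I \lor I = I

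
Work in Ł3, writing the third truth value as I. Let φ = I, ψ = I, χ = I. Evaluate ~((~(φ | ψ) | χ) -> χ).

F

φ | ψ = I | I = I
~(φ | ψ) = ~I = I
~(φ | ψ) | χ = I | I = I
(~(φ | ψ) | χ) -> χ = I -> I = T
~((~(φ | ψ) | χ) -> χ) = ~T = F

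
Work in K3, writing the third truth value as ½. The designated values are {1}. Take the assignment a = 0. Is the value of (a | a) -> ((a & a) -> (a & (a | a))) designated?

a | a = 0 | 0 = 0
a & a = 0 & 0 = 0
a | a = 0 | 0 = 0
a & (a | a) = 0 & 0 = 0
(a & a) -> (a & (a | a)) = 0 -> 0 = 1
(a | a) -> ((a & a) -> (a & (a | a))) = 0 -> 1 = 1
1 ∈ {1}.

Yes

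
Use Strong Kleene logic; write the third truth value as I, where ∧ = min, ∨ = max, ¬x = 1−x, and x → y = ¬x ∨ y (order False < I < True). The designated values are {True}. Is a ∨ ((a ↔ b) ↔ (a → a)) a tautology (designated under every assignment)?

Countermodel: a=I, b=True gives I, which is not designated.

No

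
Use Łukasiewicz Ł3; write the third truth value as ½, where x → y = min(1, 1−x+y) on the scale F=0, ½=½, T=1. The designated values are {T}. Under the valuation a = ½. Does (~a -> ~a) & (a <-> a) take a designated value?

~a = ~½ = ½
~a = ~½ = ½
~a -> ~a = ½ -> ½ = T
a <-> a = ½ <-> ½ = T
(~a -> ~a) & (a <-> a) = T & T = T
T ∈ {T}.

Yes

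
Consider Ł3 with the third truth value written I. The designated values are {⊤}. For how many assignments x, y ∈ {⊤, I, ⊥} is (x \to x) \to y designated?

3

Designated under: (x=⊤, y=⊤); (x=I, y=⊤); (x=⊥, y=⊤).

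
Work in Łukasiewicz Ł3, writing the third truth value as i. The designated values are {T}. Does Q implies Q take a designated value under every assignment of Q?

Every assignment of Q over {T, i, F} gives a value in {T}.
In particular, with Q=i: Q implies Q = T.

Yes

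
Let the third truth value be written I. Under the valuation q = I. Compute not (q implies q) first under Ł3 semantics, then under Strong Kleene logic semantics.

In Ł3: q implies q = I implies I = T
not (q implies q) = not T = F
In Strong Kleene logic: q implies q = I implies I = I
not (q implies q) = not I = I
They differ because Ł3 and Strong Kleene logic treat I differently under implication.

F; I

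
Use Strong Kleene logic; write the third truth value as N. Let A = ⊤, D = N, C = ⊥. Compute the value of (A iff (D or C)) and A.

D or C = N or ⊥ = N
A iff (D or C) = ⊤ iff N = N
(A iff (D or C)) and A = N and ⊤ = N

N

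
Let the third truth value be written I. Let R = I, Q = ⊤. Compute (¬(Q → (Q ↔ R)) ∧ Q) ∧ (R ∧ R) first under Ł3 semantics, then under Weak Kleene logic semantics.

In Ł3: Q ↔ R = ⊤ ↔ I = I  [1 − |1−½|]
Q → (Q ↔ R) = ⊤ → I = I
¬(Q → (Q ↔ R)) = ¬I = I
¬(Q → (Q ↔ R)) ∧ Q = I ∧ ⊤ = I
R ∧ R = I ∧ I = I
(¬(Q → (Q ↔ R)) ∧ Q) ∧ (R ∧ R) = I ∧ I = I
In Weak Kleene logic: Q ↔ R = ⊤ ↔ I = I
Q → (Q ↔ R) = ⊤ → I = I  [any arg is the third value ⇒ result is the third value]
¬(Q → (Q ↔ R)) = ¬I = I
¬(Q → (Q ↔ R)) ∧ Q = I ∧ ⊤ = I
R ∧ R = I ∧ I = I
(¬(Q → (Q ↔ R)) ∧ Q) ∧ (R ∧ R) = I ∧ I = I

I; I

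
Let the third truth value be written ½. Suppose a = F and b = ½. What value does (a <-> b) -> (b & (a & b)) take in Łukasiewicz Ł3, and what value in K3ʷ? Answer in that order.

½; ½

In Łukasiewicz Ł3: a <-> b = F <-> ½ = ½  [1 − |0−½|]
a & b = F & ½ = F
b & (a & b) = ½ & F = F
(a <-> b) -> (b & (a & b)) = ½ -> F = ½
In K3ʷ: a <-> b = F <-> ½ = ½
a & b = F & ½ = ½
b & (a & b) = ½ & ½ = ½
(a <-> b) -> (b & (a & b)) = ½ -> ½ = ½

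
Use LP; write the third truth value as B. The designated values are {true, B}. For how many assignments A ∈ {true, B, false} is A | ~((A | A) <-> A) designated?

A=true: true ✓
A=B: B ✓
A=false: false ·

2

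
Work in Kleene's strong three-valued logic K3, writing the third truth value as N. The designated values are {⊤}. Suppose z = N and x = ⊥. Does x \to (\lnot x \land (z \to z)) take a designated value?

\lnot x = \lnot ⊥ = ⊤
z \to z = N \to N = N  [\lnot N \lor N]
\lnot x \land (z \to z) = ⊤ \land N = N
x \to (\lnot x \land (z \to z)) = ⊥ \to N = ⊤
⊤ ∈ {⊤}.

Yes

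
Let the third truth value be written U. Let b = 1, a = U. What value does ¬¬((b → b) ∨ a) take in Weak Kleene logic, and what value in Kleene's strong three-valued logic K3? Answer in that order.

U; 1

In Weak Kleene logic: b → b = 1 → 1 = 1
(b → b) ∨ a = 1 ∨ U = U
¬((b → b) ∨ a) = ¬U = U
¬¬((b → b) ∨ a) = ¬U = U
In Kleene's strong three-valued logic K3: b → b = 1 → 1 = 1
(b → b) ∨ a = 1 ∨ U = 1
¬((b → b) ∨ a) = ¬1 = 0
¬¬((b → b) ∨ a) = ¬0 = 1
They differ because Weak Kleene logic and Kleene's strong three-valued logic K3 treat U differently under the binary connectives.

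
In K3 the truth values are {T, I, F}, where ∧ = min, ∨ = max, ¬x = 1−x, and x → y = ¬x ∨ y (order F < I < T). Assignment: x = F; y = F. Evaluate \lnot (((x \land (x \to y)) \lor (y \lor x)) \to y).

x \to y = F \to F = T
x \land (x \to y) = F \land T = F
y \lor x = F \lor F = F
(x \land (x \to y)) \lor (y \lor x) = F \lor F = F
((x \land (x \to y)) \lor (y \lor x)) \to y = F \to F = T
\lnot (((x \land (x \to y)) \lor (y \lor x)) \to y) = \lnot T = F

F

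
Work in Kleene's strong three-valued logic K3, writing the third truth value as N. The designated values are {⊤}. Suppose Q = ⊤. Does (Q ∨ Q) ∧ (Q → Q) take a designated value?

Q ∨ Q = ⊤ ∨ ⊤ = ⊤
Q → Q = ⊤ → ⊤ = ⊤
(Q ∨ Q) ∧ (Q → Q) = ⊤ ∧ ⊤ = ⊤
⊤ ∈ {⊤}.

Yes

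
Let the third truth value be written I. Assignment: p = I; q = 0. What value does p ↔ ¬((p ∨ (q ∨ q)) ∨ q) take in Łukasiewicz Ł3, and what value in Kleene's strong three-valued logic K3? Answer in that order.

In Łukasiewicz Ł3: q ∨ q = 0 ∨ 0 = 0
p ∨ (q ∨ q) = I ∨ 0 = I
(p ∨ (q ∨ q)) ∨ q = I ∨ 0 = I
¬((p ∨ (q ∨ q)) ∨ q) = ¬I = I
p ↔ ¬((p ∨ (q ∨ q)) ∨ q) = I ↔ I = 1  [1 − |½−½|]
In Kleene's strong three-valued logic K3: q ∨ q = 0 ∨ 0 = 0
p ∨ (q ∨ q) = I ∨ 0 = I
(p ∨ (q ∨ q)) ∨ q = I ∨ 0 = I
¬((p ∨ (q ∨ q)) ∨ q) = ¬I = I
p ↔ ¬((p ∨ (q ∨ q)) ∨ q) = I ↔ I = I
They differ because Łukasiewicz Ł3 and Kleene's strong three-valued logic K3 treat I differently under implication.

1; I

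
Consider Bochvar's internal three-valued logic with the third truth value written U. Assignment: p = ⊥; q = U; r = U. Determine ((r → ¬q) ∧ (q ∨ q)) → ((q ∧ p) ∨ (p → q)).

¬q = ¬U = U
r → ¬q = U → U = U  [any arg is the third value ⇒ result is the third value]
q ∨ q = U ∨ U = U
(r → ¬q) ∧ (q ∨ q) = U ∧ U = U
q ∧ p = U ∧ ⊥ = U
p → q = ⊥ → U = U
(q ∧ p) ∨ (p → q) = U ∨ U = U
((r → ¬q) ∧ (q ∨ q)) → ((q ∧ p) ∨ (p → q)) = U → U = U

U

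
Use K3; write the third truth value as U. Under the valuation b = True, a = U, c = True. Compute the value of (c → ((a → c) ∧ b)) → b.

True

a → c = U → True = True  [¬U ∨ True]
(a → c) ∧ b = True ∧ True = True
c → ((a → c) ∧ b) = True → True = True
(c → ((a → c) ∧ b)) → b = True → True = True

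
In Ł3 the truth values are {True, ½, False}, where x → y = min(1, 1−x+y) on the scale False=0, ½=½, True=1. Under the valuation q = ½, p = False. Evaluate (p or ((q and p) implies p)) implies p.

False

q and p = ½ and False = False
(q and p) implies p = False implies False = True
p or ((q and p) implies p) = False or True = True
(p or ((q and p) implies p)) implies p = True implies False = False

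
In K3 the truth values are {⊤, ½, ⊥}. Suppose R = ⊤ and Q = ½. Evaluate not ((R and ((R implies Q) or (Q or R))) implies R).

⊥

R implies Q = ⊤ implies ½ = ½
Q or R = ½ or ⊤ = ⊤
(R implies Q) or (Q or R) = ½ or ⊤ = ⊤
R and ((R implies Q) or (Q or R)) = ⊤ and ⊤ = ⊤
(R and ((R implies Q) or (Q or R))) implies R = ⊤ implies ⊤ = ⊤
not ((R and ((R implies Q) or (Q or R))) implies R) = not ⊤ = ⊥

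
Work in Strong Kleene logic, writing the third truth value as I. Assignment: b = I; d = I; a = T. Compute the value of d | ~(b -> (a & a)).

a & a = T & T = T
b -> (a & a) = I -> T = T
~(b -> (a & a)) = ~T = F
d | ~(b -> (a & a)) = I | F = I

I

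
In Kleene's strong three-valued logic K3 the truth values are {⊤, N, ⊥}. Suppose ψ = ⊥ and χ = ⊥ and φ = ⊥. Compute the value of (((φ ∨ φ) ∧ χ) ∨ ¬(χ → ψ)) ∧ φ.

⊥

φ ∨ φ = ⊥ ∨ ⊥ = ⊥
(φ ∨ φ) ∧ χ = ⊥ ∧ ⊥ = ⊥
χ → ψ = ⊥ → ⊥ = ⊤
¬(χ → ψ) = ¬⊤ = ⊥
((φ ∨ φ) ∧ χ) ∨ ¬(χ → ψ) = ⊥ ∨ ⊥ = ⊥
(((φ ∨ φ) ∧ χ) ∨ ¬(χ → ψ)) ∧ φ = ⊥ ∧ ⊥ = ⊥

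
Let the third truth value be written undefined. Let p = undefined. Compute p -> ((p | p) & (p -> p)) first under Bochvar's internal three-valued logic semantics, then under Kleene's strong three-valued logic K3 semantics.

undefined; undefined

In Bochvar's internal three-valued logic: p | p = undefined | undefined = undefined
p -> p = undefined -> undefined = undefined
(p | p) & (p -> p) = undefined & undefined = undefined
p -> ((p | p) & (p -> p)) = undefined -> undefined = undefined
In Kleene's strong three-valued logic K3: p | p = undefined | undefined = undefined
p -> p = undefined -> undefined = undefined  [~undefined | undefined]
(p | p) & (p -> p) = undefined & undefined = undefined
p -> ((p | p) & (p -> p)) = undefined -> undefined = undefined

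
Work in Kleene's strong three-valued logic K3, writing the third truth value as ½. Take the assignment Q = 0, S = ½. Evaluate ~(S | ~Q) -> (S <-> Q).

1

~Q = ~0 = 1
S | ~Q = ½ | 1 = 1
~(S | ~Q) = ~1 = 0
S <-> Q = ½ <-> 0 = ½
~(S | ~Q) -> (S <-> Q) = 0 -> ½ = 1  [~0 | ½]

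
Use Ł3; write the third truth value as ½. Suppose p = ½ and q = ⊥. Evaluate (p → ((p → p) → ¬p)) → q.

p → p = ½ → ½ = ⊤  [min(1, 1−½+½)]
¬p = ¬½ = ½
(p → p) → ¬p = ⊤ → ½ = ½
p → ((p → p) → ¬p) = ½ → ½ = ⊤
(p → ((p → p) → ¬p)) → q = ⊤ → ⊥ = ⊥

⊥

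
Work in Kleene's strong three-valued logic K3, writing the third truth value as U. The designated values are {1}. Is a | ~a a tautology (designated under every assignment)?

Countermodel: a=U gives U, which is not designated.

No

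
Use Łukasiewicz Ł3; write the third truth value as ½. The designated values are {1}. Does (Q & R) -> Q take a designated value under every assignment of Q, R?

Yes

Every assignment of Q, R over {1, ½, 0} gives a value in {1}.
In particular, with Q=½, R=½: (Q & R) -> Q = 1.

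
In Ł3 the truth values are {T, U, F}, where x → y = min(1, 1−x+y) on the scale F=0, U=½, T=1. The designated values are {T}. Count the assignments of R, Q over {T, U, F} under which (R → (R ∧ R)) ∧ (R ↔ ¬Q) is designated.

3

Designated under: (R=T, Q=F); (R=U, Q=U); (R=F, Q=T).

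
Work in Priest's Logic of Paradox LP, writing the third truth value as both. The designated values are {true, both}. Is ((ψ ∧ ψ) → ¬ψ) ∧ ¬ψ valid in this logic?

No

Countermodel: ψ=true gives false, which is not designated.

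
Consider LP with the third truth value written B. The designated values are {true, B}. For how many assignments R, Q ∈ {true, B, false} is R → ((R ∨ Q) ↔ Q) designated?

Of the 9 assignments, 8 give a value in {true, B}.

8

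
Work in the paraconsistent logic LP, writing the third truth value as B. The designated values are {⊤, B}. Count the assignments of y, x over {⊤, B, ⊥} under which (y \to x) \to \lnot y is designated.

Of the 9 assignments, 8 give a value in {⊤, B}.

8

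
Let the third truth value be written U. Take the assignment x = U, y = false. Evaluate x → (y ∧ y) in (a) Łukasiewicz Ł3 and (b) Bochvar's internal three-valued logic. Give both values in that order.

In Łukasiewicz Ł3: y ∧ y = false ∧ false = false
x → (y ∧ y) = U → false = U  [min(1, 1−½+0)]
In Bochvar's internal three-valued logic: y ∧ y = false ∧ false = false
x → (y ∧ y) = U → false = U  [any arg is the third value ⇒ result is the third value]

U; U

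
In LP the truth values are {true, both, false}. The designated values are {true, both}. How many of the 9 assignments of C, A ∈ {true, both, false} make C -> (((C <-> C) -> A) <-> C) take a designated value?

8

Of the 9 assignments, 8 give a value in {true, both}.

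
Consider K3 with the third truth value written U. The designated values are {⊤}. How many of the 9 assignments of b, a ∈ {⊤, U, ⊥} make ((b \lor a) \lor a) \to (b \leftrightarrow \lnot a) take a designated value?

Designated under: (b=⊤, a=⊥); (b=⊥, a=⊤); (b=⊥, a=⊥).

3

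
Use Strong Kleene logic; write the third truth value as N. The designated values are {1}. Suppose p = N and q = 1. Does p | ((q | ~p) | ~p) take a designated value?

~p = ~N = N
q | ~p = 1 | N = 1
~p = ~N = N
(q | ~p) | ~p = 1 | N = 1
p | ((q | ~p) | ~p) = N | 1 = 1
1 ∈ {1}.

Yes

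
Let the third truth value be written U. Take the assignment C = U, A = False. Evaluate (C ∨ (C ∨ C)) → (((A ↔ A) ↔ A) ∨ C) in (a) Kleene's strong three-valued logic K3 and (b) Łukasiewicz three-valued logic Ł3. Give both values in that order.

In Kleene's strong three-valued logic K3: C ∨ C = U ∨ U = U
C ∨ (C ∨ C) = U ∨ U = U
A ↔ A = False ↔ False = True
(A ↔ A) ↔ A = True ↔ False = False
((A ↔ A) ↔ A) ∨ C = False ∨ U = U
(C ∨ (C ∨ C)) → (((A ↔ A) ↔ A) ∨ C) = U → U = U
In Łukasiewicz three-valued logic Ł3: C ∨ C = U ∨ U = U
C ∨ (C ∨ C) = U ∨ U = U
A ↔ A = False ↔ False = True
(A ↔ A) ↔ A = True ↔ False = False
((A ↔ A) ↔ A) ∨ C = False ∨ U = U
(C ∨ (C ∨ C)) → (((A ↔ A) ↔ A) ∨ C) = U → U = True  [min(1, 1−½+½)]
They differ because Kleene's strong three-valued logic K3 and Łukasiewicz three-valued logic Ł3 treat U differently under implication.

U; True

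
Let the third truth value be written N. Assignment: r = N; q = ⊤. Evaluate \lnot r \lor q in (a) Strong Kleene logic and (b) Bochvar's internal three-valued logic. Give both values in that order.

In Strong Kleene logic: \lnot r = \lnot N = N
\lnot r \lor q = N \lor ⊤ = ⊤
In Bochvar's internal three-valued logic: \lnot r = \lnot N = N
\lnot r \lor q = N \lor ⊤ = N
They differ because Strong Kleene logic and Bochvar's internal three-valued logic treat N differently under the binary connectives.

⊤; N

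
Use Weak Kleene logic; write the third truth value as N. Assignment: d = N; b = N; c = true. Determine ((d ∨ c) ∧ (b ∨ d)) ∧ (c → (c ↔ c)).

N

d ∨ c = N ∨ true = N
b ∨ d = N ∨ N = N
(d ∨ c) ∧ (b ∨ d) = N ∧ N = N
c ↔ c = true ↔ true = true
c → (c ↔ c) = true → true = true
((d ∨ c) ∧ (b ∨ d)) ∧ (c → (c ↔ c)) = N ∧ true = N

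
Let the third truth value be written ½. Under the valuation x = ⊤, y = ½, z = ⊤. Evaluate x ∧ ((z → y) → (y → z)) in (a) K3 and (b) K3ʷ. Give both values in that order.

⊤; ½

In K3: z → y = ⊤ → ½ = ½  [¬⊤ ∨ ½]
y → z = ½ → ⊤ = ⊤
(z → y) → (y → z) = ½ → ⊤ = ⊤
x ∧ ((z → y) → (y → z)) = ⊤ ∧ ⊤ = ⊤
In K3ʷ: z → y = ⊤ → ½ = ½  [any arg is the third value ⇒ result is the third value]
y → z = ½ → ⊤ = ½
(z → y) → (y → z) = ½ → ½ = ½
x ∧ ((z → y) → (y → z)) = ⊤ ∧ ½ = ½
They differ because K3 and K3ʷ treat ½ differently under the binary connectives.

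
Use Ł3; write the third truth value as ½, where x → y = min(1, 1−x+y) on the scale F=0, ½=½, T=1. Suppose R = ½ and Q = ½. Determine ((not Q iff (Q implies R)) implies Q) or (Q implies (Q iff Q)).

not Q = not ½ = ½
Q implies R = ½ implies ½ = T  [min(1, 1−½+½)]
not Q iff (Q implies R) = ½ iff T = ½
(not Q iff (Q implies R)) implies Q = ½ implies ½ = T
Q iff Q = ½ iff ½ = T
Q implies (Q iff Q) = ½ implies T = T
((not Q iff (Q implies R)) implies Q) or (Q implies (Q iff Q)) = T or T = T

T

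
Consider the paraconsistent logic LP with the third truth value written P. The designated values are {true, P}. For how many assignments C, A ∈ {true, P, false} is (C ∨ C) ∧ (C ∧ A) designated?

4

Designated under: (C=true, A=true); (C=true, A=P); (C=P, A=true); (C=P, A=P).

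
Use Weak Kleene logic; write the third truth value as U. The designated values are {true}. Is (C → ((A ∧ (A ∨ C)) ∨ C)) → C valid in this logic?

No

Countermodel: C=true, A=U gives U, which is not designated.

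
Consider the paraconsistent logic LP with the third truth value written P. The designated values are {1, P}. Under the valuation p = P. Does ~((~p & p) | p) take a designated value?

~p = ~P = P
~p & p = P & P = P
(~p & p) | p = P | P = P
~((~p & p) | p) = ~P = P
P ∈ {1, P}.

Yes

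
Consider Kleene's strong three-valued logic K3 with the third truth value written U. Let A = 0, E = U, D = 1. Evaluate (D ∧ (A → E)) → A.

A → E = 0 → U = 1  [¬0 ∨ U]
D ∧ (A → E) = 1 ∧ 1 = 1
(D ∧ (A → E)) → A = 1 → 0 = 0

0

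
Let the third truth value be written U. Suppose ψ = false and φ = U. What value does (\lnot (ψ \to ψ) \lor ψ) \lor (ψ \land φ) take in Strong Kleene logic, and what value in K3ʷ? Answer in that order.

false; U

In Strong Kleene logic: ψ \to ψ = false \to false = true
\lnot (ψ \to ψ) = \lnot true = false
\lnot (ψ \to ψ) \lor ψ = false \lor false = false
ψ \land φ = false \land U = false
(\lnot (ψ \to ψ) \lor ψ) \lor (ψ \land φ) = false \lor false = false
In K3ʷ: ψ \to ψ = false \to false = true
\lnot (ψ \to ψ) = \lnot true = false
\lnot (ψ \to ψ) \lor ψ = false \lor false = false
ψ \land φ = false \land U = U
(\lnot (ψ \to ψ) \lor ψ) \lor (ψ \land φ) = false \lor U = U
They differ because Strong Kleene logic and K3ʷ treat U differently under the binary connectives.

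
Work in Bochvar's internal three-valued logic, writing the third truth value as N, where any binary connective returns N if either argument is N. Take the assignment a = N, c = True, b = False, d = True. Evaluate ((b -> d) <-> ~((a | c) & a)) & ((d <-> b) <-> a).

N

b -> d = False -> True = True
a | c = N | True = N
(a | c) & a = N & N = N
~((a | c) & a) = ~N = N
(b -> d) <-> ~((a | c) & a) = True <-> N = N
d <-> b = True <-> False = False
(d <-> b) <-> a = False <-> N = N
((b -> d) <-> ~((a | c) & a)) & ((d <-> b) <-> a) = N & N = N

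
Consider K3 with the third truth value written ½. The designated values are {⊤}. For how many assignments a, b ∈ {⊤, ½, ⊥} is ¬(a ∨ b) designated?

1

Designated under: (a=⊥, b=⊥).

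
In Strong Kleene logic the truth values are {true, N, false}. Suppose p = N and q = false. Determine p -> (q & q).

N

q & q = false & false = false
p -> (q & q) = N -> false = N  [~N | false]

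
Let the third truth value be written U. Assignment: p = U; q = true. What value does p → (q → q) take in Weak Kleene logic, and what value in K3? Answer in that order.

In Weak Kleene logic: q → q = true → true = true
p → (q → q) = U → true = U  [any arg is the third value ⇒ result is the third value]
In K3: q → q = true → true = true
p → (q → q) = U → true = true  [¬U ∨ true]
They differ because Weak Kleene logic and K3 treat U differently under the binary connectives.

U; true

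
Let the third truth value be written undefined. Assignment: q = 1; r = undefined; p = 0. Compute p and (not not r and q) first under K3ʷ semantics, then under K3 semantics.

undefined; 0

In K3ʷ: not r = not undefined = undefined
not not r = not undefined = undefined
not not r and q = undefined and 1 = undefined
p and (not not r and q) = 0 and undefined = undefined
In K3: not r = not undefined = undefined
not not r = not undefined = undefined
not not r and q = undefined and 1 = undefined
p and (not not r and q) = 0 and undefined = 0
They differ because K3ʷ and K3 treat undefined differently under the binary connectives.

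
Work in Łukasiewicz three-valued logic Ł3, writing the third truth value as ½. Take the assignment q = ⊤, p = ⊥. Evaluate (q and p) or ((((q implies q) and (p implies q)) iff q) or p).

q and p = ⊤ and ⊥ = ⊥
q implies q = ⊤ implies ⊤ = ⊤
p implies q = ⊥ implies ⊤ = ⊤
(q implies q) and (p implies q) = ⊤ and ⊤ = ⊤
((q implies q) and (p implies q)) iff q = ⊤ iff ⊤ = ⊤
(((q implies q) and (p implies q)) iff q) or p = ⊤ or ⊥ = ⊤
(q and p) or ((((q implies q) and (p implies q)) iff q) or p) = ⊥ or ⊤ = ⊤

⊤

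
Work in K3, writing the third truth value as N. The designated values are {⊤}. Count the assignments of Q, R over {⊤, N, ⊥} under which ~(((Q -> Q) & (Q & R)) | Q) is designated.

3

Designated under: (Q=⊥, R=⊤); (Q=⊥, R=N); (Q=⊥, R=⊥).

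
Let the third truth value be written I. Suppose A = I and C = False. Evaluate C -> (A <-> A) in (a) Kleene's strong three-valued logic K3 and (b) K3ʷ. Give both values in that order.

True; I

In Kleene's strong three-valued logic K3: A <-> A = I <-> I = I
C -> (A <-> A) = False -> I = True
In K3ʷ: A <-> A = I <-> I = I
C -> (A <-> A) = False -> I = I  [any arg is the third value ⇒ result is the third value]
They differ because Kleene's strong three-valued logic K3 and K3ʷ treat I differently under the binary connectives.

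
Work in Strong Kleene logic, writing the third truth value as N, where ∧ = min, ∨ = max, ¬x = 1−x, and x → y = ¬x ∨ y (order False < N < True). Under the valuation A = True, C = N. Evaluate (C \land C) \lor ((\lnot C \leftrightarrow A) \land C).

C \land C = N \land N = N
\lnot C = \lnot N = N
\lnot C \leftrightarrow A = N \leftrightarrow True = N
(\lnot C \leftrightarrow A) \land C = N \land N = N
(C \land C) \lor ((\lnot C \leftrightarrow A) \land C) = N \lor N = N

N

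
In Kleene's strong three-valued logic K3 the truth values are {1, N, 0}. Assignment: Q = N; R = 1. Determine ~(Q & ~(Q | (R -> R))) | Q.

1

R -> R = 1 -> 1 = 1
Q | (R -> R) = N | 1 = 1
~(Q | (R -> R)) = ~1 = 0
Q & ~(Q | (R -> R)) = N & 0 = 0
~(Q & ~(Q | (R -> R))) = ~0 = 1
~(Q & ~(Q | (R -> R))) | Q = 1 | N = 1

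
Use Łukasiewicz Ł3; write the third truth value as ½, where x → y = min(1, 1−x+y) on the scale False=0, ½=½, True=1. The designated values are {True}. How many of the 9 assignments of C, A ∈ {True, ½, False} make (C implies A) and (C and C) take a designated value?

1

Designated under: (C=True, A=True).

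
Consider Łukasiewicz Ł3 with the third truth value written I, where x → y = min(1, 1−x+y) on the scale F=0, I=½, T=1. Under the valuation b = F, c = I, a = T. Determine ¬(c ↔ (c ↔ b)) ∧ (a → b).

c ↔ b = I ↔ F = I  [1 − |½−0|]
c ↔ (c ↔ b) = I ↔ I = T
¬(c ↔ (c ↔ b)) = ¬T = F
a → b = T → F = F
¬(c ↔ (c ↔ b)) ∧ (a → b) = F ∧ F = F

F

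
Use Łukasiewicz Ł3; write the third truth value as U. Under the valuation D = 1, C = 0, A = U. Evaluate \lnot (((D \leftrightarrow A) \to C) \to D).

0

D \leftrightarrow A = 1 \leftrightarrow U = U  [1 − |1−½|]
(D \leftrightarrow A) \to C = U \to 0 = U
((D \leftrightarrow A) \to C) \to D = U \to 1 = 1
\lnot (((D \leftrightarrow A) \to C) \to D) = \lnot 1 = 0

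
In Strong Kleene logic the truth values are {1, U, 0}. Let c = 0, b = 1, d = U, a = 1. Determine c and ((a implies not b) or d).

0

not b = not 1 = 0
a implies not b = 1 implies 0 = 0
(a implies not b) or d = 0 or U = U
c and ((a implies not b) or d) = 0 and U = 0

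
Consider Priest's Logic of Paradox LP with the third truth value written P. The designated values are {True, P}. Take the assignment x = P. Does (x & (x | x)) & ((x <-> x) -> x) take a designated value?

Yes

x | x = P | P = P
x & (x | x) = P & P = P
x <-> x = P <-> P = P
(x <-> x) -> x = P -> P = P  [~P | P]
(x & (x | x)) & ((x <-> x) -> x) = P & P = P
P ∈ {True, P}.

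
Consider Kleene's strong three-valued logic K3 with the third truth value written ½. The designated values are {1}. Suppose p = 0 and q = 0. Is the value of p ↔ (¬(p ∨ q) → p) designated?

Yes

p ∨ q = 0 ∨ 0 = 0
¬(p ∨ q) = ¬0 = 1
¬(p ∨ q) → p = 1 → 0 = 0
p ↔ (¬(p ∨ q) → p) = 0 ↔ 0 = 1
1 ∈ {1}.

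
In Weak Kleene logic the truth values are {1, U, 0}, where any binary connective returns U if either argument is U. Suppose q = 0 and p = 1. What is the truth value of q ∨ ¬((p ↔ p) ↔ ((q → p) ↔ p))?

0

p ↔ p = 1 ↔ 1 = 1
q → p = 0 → 1 = 1
(q → p) ↔ p = 1 ↔ 1 = 1
(p ↔ p) ↔ ((q → p) ↔ p) = 1 ↔ 1 = 1
¬((p ↔ p) ↔ ((q → p) ↔ p)) = ¬1 = 0
q ∨ ¬((p ↔ p) ↔ ((q → p) ↔ p)) = 0 ∨ 0 = 0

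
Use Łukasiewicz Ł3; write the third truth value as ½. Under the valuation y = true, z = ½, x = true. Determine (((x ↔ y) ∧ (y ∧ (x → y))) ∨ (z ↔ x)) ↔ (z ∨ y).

x ↔ y = true ↔ true = true
x → y = true → true = true
y ∧ (x → y) = true ∧ true = true
(x ↔ y) ∧ (y ∧ (x → y)) = true ∧ true = true
z ↔ x = ½ ↔ true = ½  [1 − |½−1|]
((x ↔ y) ∧ (y ∧ (x → y))) ∨ (z ↔ x) = true ∨ ½ = true
z ∨ y = ½ ∨ true = true
(((x ↔ y) ∧ (y ∧ (x → y))) ∨ (z ↔ x)) ↔ (z ∨ y) = true ↔ true = true

true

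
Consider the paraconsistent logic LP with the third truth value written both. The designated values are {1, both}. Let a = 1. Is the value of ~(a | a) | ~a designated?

No

a | a = 1 | 1 = 1
~(a | a) = ~1 = 0
~a = ~1 = 0
~(a | a) | ~a = 0 | 0 = 0
0 ∉ {1, both}.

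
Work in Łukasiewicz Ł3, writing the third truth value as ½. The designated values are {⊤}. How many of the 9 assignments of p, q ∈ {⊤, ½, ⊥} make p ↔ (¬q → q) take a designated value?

Designated under: (p=⊤, q=⊤); (p=⊤, q=½); (p=⊥, q=⊥).

3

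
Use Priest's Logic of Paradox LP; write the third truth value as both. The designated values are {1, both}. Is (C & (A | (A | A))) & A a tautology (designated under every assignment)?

No

Countermodel: C=1, A=0 gives 0, which is not designated.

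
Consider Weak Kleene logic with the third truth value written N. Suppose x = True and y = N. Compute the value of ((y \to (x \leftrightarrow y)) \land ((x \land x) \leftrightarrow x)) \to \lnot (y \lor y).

x \leftrightarrow y = True \leftrightarrow N = N
y \to (x \leftrightarrow y) = N \to N = N  [any arg is the third value ⇒ result is the third value]
x \land x = True \land True = True
(x \land x) \leftrightarrow x = True \leftrightarrow True = True
(y \to (x \leftrightarrow y)) \land ((x \land x) \leftrightarrow x) = N \land True = N
y \lor y = N \lor N = N
\lnot (y \lor y) = \lnot N = N
((y \to (x \leftrightarrow y)) \land ((x \land x) \leftrightarrow x)) \to \lnot (y \lor y) = N \to N = N

N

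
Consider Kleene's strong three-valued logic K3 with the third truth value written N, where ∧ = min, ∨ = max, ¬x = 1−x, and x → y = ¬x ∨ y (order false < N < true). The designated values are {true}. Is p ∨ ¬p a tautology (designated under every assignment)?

No

Countermodel: p=N gives N, which is not designated.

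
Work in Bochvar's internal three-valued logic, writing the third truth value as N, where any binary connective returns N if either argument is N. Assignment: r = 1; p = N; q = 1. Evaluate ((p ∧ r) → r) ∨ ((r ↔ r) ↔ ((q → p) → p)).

N

p ∧ r = N ∧ 1 = N
(p ∧ r) → r = N → 1 = N  [any arg is the third value ⇒ result is the third value]
r ↔ r = 1 ↔ 1 = 1
q → p = 1 → N = N
(q → p) → p = N → N = N
(r ↔ r) ↔ ((q → p) → p) = 1 ↔ N = N
((p ∧ r) → r) ∨ ((r ↔ r) ↔ ((q → p) → p)) = N ∨ N = N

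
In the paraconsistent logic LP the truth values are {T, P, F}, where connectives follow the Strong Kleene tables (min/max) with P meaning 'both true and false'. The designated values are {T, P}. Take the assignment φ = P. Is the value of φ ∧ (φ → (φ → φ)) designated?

φ → φ = P → P = P  [¬P ∨ P]
φ → (φ → φ) = P → P = P
φ ∧ (φ → (φ → φ)) = P ∧ P = P
P ∈ {T, P}.

Yes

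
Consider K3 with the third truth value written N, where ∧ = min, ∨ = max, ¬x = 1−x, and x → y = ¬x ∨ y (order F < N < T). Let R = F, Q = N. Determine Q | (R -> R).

T

R -> R = F -> F = T
Q | (R -> R) = N | T = T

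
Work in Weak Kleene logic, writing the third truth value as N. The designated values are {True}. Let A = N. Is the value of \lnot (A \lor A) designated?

No

A \lor A = N \lor N = N
\lnot (A \lor A) = \lnot N = N
N ∉ {True}.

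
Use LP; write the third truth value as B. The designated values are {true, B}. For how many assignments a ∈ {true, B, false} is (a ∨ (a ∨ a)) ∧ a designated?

a=true: true ✓
a=B: B ✓
a=false: false ·

2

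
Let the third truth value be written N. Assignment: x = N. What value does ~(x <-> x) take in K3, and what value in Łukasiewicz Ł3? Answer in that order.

N; 0

In K3: x <-> x = N <-> N = N
~(x <-> x) = ~N = N
In Łukasiewicz Ł3: x <-> x = N <-> N = 1  [1 − |½−½|]
~(x <-> x) = ~1 = 0
They differ because K3 and Łukasiewicz Ł3 treat N differently under implication.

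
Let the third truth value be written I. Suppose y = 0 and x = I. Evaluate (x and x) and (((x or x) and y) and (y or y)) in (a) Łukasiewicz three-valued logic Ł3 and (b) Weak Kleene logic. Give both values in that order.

In Łukasiewicz three-valued logic Ł3: x and x = I and I = I
x or x = I or I = I
(x or x) and y = I and 0 = 0
y or y = 0 or 0 = 0
((x or x) and y) and (y or y) = 0 and 0 = 0
(x and x) and (((x or x) and y) and (y or y)) = I and 0 = 0
In Weak Kleene logic: x and x = I and I = I
x or x = I or I = I
(x or x) and y = I and 0 = I
y or y = 0 or 0 = 0
((x or x) and y) and (y or y) = I and 0 = I
(x and x) and (((x or x) and y) and (y or y)) = I and I = I
They differ because Łukasiewicz three-valued logic Ł3 and Weak Kleene logic treat I differently under the binary connectives.

0; I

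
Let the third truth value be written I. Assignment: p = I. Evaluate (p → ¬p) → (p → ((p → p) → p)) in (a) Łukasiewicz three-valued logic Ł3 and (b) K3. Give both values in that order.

T; I

In Łukasiewicz three-valued logic Ł3: ¬p = ¬I = I
p → ¬p = I → I = T
p → p = I → I = T
(p → p) → p = T → I = I
p → ((p → p) → p) = I → I = T
(p → ¬p) → (p → ((p → p) → p)) = T → T = T
In K3: ¬p = ¬I = I
p → ¬p = I → I = I  [¬I ∨ I]
p → p = I → I = I
(p → p) → p = I → I = I
p → ((p → p) → p) = I → I = I
(p → ¬p) → (p → ((p → p) → p)) = I → I = I
They differ because Łukasiewicz three-valued logic Ł3 and K3 treat I differently under implication.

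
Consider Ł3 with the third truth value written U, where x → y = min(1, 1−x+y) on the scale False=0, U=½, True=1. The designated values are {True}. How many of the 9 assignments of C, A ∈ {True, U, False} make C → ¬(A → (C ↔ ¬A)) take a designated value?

Of the 9 assignments, 5 give a value in {True}.

5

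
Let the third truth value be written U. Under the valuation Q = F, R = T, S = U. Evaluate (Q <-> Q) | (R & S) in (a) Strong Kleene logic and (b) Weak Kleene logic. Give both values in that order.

In Strong Kleene logic: Q <-> Q = F <-> F = T
R & S = T & U = U
(Q <-> Q) | (R & S) = T | U = T
In Weak Kleene logic: Q <-> Q = F <-> F = T
R & S = T & U = U
(Q <-> Q) | (R & S) = T | U = U
They differ because Strong Kleene logic and Weak Kleene logic treat U differently under the binary connectives.

T; U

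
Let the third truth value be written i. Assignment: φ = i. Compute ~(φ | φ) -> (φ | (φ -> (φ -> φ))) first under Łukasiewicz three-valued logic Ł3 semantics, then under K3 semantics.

In Łukasiewicz three-valued logic Ł3: φ | φ = i | i = i
~(φ | φ) = ~i = i
φ -> φ = i -> i = T
φ -> (φ -> φ) = i -> T = T
φ | (φ -> (φ -> φ)) = i | T = T
~(φ | φ) -> (φ | (φ -> (φ -> φ))) = i -> T = T
In K3: φ | φ = i | i = i
~(φ | φ) = ~i = i
φ -> φ = i -> i = i
φ -> (φ -> φ) = i -> i = i
φ | (φ -> (φ -> φ)) = i | i = i
~(φ | φ) -> (φ | (φ -> (φ -> φ))) = i -> i = i
They differ because Łukasiewicz three-valued logic Ł3 and K3 treat i differently under implication.

T; i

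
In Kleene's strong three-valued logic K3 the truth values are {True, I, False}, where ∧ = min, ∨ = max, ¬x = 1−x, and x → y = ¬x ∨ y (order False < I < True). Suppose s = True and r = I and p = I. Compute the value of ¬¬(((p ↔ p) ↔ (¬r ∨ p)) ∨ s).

p ↔ p = I ↔ I = I
¬r = ¬I = I
¬r ∨ p = I ∨ I = I
(p ↔ p) ↔ (¬r ∨ p) = I ↔ I = I
((p ↔ p) ↔ (¬r ∨ p)) ∨ s = I ∨ True = True
¬(((p ↔ p) ↔ (¬r ∨ p)) ∨ s) = ¬True = False
¬¬(((p ↔ p) ↔ (¬r ∨ p)) ∨ s) = ¬False = True

True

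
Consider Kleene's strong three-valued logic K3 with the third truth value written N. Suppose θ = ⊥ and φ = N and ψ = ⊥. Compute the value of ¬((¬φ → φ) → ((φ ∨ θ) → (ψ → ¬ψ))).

¬φ = ¬N = N
¬φ → φ = N → N = N  [¬N ∨ N]
φ ∨ θ = N ∨ ⊥ = N
¬ψ = ¬⊥ = ⊤
ψ → ¬ψ = ⊥ → ⊤ = ⊤
(φ ∨ θ) → (ψ → ¬ψ) = N → ⊤ = ⊤
(¬φ → φ) → ((φ ∨ θ) → (ψ → ¬ψ)) = N → ⊤ = ⊤
¬((¬φ → φ) → ((φ ∨ θ) → (ψ → ¬ψ))) = ¬⊤ = ⊥

⊥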